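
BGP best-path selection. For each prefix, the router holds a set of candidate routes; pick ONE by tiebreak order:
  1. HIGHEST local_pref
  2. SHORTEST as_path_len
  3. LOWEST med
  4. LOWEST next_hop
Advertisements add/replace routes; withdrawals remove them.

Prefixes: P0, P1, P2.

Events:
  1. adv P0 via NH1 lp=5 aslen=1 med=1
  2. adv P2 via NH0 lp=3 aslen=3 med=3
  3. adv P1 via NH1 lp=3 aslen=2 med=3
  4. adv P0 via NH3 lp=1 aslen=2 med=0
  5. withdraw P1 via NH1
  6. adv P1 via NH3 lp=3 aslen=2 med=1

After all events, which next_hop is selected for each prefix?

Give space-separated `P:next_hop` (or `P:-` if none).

Op 1: best P0=NH1 P1=- P2=-
Op 2: best P0=NH1 P1=- P2=NH0
Op 3: best P0=NH1 P1=NH1 P2=NH0
Op 4: best P0=NH1 P1=NH1 P2=NH0
Op 5: best P0=NH1 P1=- P2=NH0
Op 6: best P0=NH1 P1=NH3 P2=NH0

Answer: P0:NH1 P1:NH3 P2:NH0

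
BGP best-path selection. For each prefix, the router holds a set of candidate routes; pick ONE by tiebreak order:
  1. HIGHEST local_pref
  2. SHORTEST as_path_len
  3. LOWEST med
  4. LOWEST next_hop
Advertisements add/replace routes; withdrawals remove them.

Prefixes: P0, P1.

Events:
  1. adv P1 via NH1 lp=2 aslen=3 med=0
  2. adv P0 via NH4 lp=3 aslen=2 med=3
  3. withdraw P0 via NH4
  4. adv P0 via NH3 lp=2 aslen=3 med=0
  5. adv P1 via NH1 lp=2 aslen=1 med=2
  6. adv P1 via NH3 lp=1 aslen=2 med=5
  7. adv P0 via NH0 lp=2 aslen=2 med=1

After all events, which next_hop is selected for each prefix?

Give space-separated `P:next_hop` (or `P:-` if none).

Answer: P0:NH0 P1:NH1

Derivation:
Op 1: best P0=- P1=NH1
Op 2: best P0=NH4 P1=NH1
Op 3: best P0=- P1=NH1
Op 4: best P0=NH3 P1=NH1
Op 5: best P0=NH3 P1=NH1
Op 6: best P0=NH3 P1=NH1
Op 7: best P0=NH0 P1=NH1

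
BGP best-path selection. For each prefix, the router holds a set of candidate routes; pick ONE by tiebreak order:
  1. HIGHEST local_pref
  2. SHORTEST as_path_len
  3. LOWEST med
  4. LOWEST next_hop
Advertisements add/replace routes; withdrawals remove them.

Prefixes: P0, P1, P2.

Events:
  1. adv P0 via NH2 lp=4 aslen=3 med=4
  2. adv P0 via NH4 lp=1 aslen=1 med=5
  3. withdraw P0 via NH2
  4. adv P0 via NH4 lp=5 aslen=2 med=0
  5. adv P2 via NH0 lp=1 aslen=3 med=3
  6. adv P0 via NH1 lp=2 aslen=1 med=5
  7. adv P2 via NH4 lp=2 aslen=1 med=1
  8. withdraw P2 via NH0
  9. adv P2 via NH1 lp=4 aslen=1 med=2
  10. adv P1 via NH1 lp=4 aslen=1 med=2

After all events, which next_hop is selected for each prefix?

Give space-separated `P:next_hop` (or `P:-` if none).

Op 1: best P0=NH2 P1=- P2=-
Op 2: best P0=NH2 P1=- P2=-
Op 3: best P0=NH4 P1=- P2=-
Op 4: best P0=NH4 P1=- P2=-
Op 5: best P0=NH4 P1=- P2=NH0
Op 6: best P0=NH4 P1=- P2=NH0
Op 7: best P0=NH4 P1=- P2=NH4
Op 8: best P0=NH4 P1=- P2=NH4
Op 9: best P0=NH4 P1=- P2=NH1
Op 10: best P0=NH4 P1=NH1 P2=NH1

Answer: P0:NH4 P1:NH1 P2:NH1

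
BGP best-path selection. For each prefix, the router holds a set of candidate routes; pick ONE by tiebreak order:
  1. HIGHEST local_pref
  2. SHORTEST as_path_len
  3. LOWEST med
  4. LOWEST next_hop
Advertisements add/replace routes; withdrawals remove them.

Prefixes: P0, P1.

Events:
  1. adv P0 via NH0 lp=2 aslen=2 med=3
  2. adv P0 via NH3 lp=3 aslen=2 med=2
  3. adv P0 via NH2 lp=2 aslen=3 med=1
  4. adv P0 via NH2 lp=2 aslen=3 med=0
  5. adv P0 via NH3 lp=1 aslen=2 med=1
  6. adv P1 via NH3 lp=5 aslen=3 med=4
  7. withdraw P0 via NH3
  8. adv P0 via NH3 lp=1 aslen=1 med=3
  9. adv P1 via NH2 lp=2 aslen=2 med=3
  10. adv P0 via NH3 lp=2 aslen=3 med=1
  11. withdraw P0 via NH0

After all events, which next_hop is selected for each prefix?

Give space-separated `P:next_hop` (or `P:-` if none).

Answer: P0:NH2 P1:NH3

Derivation:
Op 1: best P0=NH0 P1=-
Op 2: best P0=NH3 P1=-
Op 3: best P0=NH3 P1=-
Op 4: best P0=NH3 P1=-
Op 5: best P0=NH0 P1=-
Op 6: best P0=NH0 P1=NH3
Op 7: best P0=NH0 P1=NH3
Op 8: best P0=NH0 P1=NH3
Op 9: best P0=NH0 P1=NH3
Op 10: best P0=NH0 P1=NH3
Op 11: best P0=NH2 P1=NH3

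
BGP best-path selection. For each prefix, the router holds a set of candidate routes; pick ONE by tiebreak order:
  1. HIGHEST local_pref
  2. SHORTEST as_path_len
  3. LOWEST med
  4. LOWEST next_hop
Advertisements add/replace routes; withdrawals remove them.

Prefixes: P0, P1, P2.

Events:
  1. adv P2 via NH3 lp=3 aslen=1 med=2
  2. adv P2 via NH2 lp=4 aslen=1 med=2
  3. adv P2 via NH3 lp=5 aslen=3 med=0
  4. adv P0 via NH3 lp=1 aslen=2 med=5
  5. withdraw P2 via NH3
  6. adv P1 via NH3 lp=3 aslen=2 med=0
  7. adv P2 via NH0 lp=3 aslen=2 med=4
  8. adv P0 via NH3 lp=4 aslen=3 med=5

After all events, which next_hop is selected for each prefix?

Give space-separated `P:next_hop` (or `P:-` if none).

Answer: P0:NH3 P1:NH3 P2:NH2

Derivation:
Op 1: best P0=- P1=- P2=NH3
Op 2: best P0=- P1=- P2=NH2
Op 3: best P0=- P1=- P2=NH3
Op 4: best P0=NH3 P1=- P2=NH3
Op 5: best P0=NH3 P1=- P2=NH2
Op 6: best P0=NH3 P1=NH3 P2=NH2
Op 7: best P0=NH3 P1=NH3 P2=NH2
Op 8: best P0=NH3 P1=NH3 P2=NH2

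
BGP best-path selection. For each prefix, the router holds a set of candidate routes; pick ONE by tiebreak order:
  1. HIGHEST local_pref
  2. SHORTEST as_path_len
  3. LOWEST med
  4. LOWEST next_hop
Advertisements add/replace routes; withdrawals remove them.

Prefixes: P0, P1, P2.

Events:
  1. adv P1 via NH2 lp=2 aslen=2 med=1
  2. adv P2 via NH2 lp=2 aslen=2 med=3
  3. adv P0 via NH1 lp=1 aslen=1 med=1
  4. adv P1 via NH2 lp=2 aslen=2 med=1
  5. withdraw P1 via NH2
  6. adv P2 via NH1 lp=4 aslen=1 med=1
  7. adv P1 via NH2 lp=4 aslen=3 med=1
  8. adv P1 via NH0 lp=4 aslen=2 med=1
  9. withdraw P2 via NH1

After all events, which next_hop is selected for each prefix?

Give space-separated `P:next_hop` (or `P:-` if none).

Answer: P0:NH1 P1:NH0 P2:NH2

Derivation:
Op 1: best P0=- P1=NH2 P2=-
Op 2: best P0=- P1=NH2 P2=NH2
Op 3: best P0=NH1 P1=NH2 P2=NH2
Op 4: best P0=NH1 P1=NH2 P2=NH2
Op 5: best P0=NH1 P1=- P2=NH2
Op 6: best P0=NH1 P1=- P2=NH1
Op 7: best P0=NH1 P1=NH2 P2=NH1
Op 8: best P0=NH1 P1=NH0 P2=NH1
Op 9: best P0=NH1 P1=NH0 P2=NH2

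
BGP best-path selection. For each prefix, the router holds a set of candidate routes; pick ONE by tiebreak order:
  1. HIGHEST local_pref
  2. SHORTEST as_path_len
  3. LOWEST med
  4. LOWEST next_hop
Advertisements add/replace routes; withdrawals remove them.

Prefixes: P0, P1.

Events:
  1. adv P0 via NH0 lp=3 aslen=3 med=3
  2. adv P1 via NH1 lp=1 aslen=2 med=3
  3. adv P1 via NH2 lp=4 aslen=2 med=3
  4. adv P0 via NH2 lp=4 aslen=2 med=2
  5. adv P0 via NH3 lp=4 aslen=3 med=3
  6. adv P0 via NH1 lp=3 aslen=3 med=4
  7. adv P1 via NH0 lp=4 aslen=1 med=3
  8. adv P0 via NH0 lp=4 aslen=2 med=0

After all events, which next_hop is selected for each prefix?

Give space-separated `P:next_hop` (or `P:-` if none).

Answer: P0:NH0 P1:NH0

Derivation:
Op 1: best P0=NH0 P1=-
Op 2: best P0=NH0 P1=NH1
Op 3: best P0=NH0 P1=NH2
Op 4: best P0=NH2 P1=NH2
Op 5: best P0=NH2 P1=NH2
Op 6: best P0=NH2 P1=NH2
Op 7: best P0=NH2 P1=NH0
Op 8: best P0=NH0 P1=NH0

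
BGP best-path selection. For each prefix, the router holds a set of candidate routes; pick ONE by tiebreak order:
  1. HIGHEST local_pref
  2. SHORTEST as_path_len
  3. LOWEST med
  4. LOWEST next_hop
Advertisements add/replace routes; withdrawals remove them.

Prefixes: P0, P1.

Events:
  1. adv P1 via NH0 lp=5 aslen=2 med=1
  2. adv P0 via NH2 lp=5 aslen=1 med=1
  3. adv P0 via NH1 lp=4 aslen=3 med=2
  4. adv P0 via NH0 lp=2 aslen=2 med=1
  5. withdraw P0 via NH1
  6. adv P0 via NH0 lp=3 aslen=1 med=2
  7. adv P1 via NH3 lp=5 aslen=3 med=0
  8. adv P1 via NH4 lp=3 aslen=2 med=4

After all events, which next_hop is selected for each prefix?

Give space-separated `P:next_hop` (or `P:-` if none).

Answer: P0:NH2 P1:NH0

Derivation:
Op 1: best P0=- P1=NH0
Op 2: best P0=NH2 P1=NH0
Op 3: best P0=NH2 P1=NH0
Op 4: best P0=NH2 P1=NH0
Op 5: best P0=NH2 P1=NH0
Op 6: best P0=NH2 P1=NH0
Op 7: best P0=NH2 P1=NH0
Op 8: best P0=NH2 P1=NH0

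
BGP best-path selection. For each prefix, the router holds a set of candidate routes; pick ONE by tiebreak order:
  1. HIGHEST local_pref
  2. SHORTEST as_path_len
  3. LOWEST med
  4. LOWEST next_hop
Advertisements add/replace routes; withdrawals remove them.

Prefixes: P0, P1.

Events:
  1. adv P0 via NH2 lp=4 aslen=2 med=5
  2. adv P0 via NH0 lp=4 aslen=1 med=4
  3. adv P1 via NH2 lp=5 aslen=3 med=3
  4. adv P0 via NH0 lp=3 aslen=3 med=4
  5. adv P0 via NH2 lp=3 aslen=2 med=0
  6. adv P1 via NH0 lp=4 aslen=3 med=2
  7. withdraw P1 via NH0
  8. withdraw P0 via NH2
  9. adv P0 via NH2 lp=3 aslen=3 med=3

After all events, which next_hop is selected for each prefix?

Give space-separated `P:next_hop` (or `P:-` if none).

Op 1: best P0=NH2 P1=-
Op 2: best P0=NH0 P1=-
Op 3: best P0=NH0 P1=NH2
Op 4: best P0=NH2 P1=NH2
Op 5: best P0=NH2 P1=NH2
Op 6: best P0=NH2 P1=NH2
Op 7: best P0=NH2 P1=NH2
Op 8: best P0=NH0 P1=NH2
Op 9: best P0=NH2 P1=NH2

Answer: P0:NH2 P1:NH2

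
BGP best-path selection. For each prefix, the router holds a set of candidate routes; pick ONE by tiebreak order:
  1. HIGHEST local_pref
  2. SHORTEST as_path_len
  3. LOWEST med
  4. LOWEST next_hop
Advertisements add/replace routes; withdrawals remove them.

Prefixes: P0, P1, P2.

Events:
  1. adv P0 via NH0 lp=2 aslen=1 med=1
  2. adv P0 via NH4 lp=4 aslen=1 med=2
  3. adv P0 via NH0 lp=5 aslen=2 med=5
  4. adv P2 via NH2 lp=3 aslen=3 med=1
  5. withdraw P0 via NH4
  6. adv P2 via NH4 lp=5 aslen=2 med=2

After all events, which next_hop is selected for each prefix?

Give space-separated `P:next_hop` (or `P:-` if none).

Op 1: best P0=NH0 P1=- P2=-
Op 2: best P0=NH4 P1=- P2=-
Op 3: best P0=NH0 P1=- P2=-
Op 4: best P0=NH0 P1=- P2=NH2
Op 5: best P0=NH0 P1=- P2=NH2
Op 6: best P0=NH0 P1=- P2=NH4

Answer: P0:NH0 P1:- P2:NH4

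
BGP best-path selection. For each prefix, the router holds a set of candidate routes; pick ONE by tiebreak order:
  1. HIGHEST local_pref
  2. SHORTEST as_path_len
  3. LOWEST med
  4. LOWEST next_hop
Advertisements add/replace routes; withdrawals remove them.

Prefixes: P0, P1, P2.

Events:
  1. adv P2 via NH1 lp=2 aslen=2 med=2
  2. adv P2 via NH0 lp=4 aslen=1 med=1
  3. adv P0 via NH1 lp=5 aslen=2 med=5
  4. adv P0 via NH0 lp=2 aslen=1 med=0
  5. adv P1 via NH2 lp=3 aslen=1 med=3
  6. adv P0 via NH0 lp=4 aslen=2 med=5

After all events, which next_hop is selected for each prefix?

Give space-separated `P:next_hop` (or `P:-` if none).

Op 1: best P0=- P1=- P2=NH1
Op 2: best P0=- P1=- P2=NH0
Op 3: best P0=NH1 P1=- P2=NH0
Op 4: best P0=NH1 P1=- P2=NH0
Op 5: best P0=NH1 P1=NH2 P2=NH0
Op 6: best P0=NH1 P1=NH2 P2=NH0

Answer: P0:NH1 P1:NH2 P2:NH0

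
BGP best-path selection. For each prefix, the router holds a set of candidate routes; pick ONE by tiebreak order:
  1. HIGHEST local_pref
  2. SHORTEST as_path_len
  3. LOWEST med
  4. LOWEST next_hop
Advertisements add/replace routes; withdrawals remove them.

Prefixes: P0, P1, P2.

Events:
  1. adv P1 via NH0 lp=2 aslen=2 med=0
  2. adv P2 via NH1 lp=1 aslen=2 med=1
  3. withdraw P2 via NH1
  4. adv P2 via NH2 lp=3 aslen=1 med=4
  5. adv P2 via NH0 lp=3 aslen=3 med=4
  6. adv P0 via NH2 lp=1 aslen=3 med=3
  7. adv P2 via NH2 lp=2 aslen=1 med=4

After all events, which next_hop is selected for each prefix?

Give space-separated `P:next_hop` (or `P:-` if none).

Answer: P0:NH2 P1:NH0 P2:NH0

Derivation:
Op 1: best P0=- P1=NH0 P2=-
Op 2: best P0=- P1=NH0 P2=NH1
Op 3: best P0=- P1=NH0 P2=-
Op 4: best P0=- P1=NH0 P2=NH2
Op 5: best P0=- P1=NH0 P2=NH2
Op 6: best P0=NH2 P1=NH0 P2=NH2
Op 7: best P0=NH2 P1=NH0 P2=NH0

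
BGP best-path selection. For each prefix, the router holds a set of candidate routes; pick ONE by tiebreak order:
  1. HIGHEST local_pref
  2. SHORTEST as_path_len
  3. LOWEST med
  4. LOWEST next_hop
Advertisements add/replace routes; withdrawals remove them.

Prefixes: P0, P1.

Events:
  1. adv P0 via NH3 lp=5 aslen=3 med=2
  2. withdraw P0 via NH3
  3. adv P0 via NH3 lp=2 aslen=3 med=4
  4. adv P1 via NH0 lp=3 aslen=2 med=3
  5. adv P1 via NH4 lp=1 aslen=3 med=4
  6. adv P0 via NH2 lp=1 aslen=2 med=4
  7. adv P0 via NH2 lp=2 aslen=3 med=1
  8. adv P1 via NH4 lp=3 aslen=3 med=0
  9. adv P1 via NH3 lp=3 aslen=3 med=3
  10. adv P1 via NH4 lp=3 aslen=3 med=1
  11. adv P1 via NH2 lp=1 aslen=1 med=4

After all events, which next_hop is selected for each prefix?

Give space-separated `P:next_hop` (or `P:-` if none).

Op 1: best P0=NH3 P1=-
Op 2: best P0=- P1=-
Op 3: best P0=NH3 P1=-
Op 4: best P0=NH3 P1=NH0
Op 5: best P0=NH3 P1=NH0
Op 6: best P0=NH3 P1=NH0
Op 7: best P0=NH2 P1=NH0
Op 8: best P0=NH2 P1=NH0
Op 9: best P0=NH2 P1=NH0
Op 10: best P0=NH2 P1=NH0
Op 11: best P0=NH2 P1=NH0

Answer: P0:NH2 P1:NH0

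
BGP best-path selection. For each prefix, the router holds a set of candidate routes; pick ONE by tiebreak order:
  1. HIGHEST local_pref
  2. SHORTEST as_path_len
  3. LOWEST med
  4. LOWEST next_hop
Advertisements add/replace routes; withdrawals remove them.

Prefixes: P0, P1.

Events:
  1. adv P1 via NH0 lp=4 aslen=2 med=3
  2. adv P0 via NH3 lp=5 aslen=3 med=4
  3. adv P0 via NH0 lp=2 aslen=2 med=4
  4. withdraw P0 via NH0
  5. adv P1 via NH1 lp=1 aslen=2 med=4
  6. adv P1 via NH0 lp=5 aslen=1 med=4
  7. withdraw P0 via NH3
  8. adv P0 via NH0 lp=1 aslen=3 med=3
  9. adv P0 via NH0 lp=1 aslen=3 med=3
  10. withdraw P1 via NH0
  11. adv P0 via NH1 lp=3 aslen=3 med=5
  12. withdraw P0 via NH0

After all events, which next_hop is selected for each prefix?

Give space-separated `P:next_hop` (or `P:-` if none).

Op 1: best P0=- P1=NH0
Op 2: best P0=NH3 P1=NH0
Op 3: best P0=NH3 P1=NH0
Op 4: best P0=NH3 P1=NH0
Op 5: best P0=NH3 P1=NH0
Op 6: best P0=NH3 P1=NH0
Op 7: best P0=- P1=NH0
Op 8: best P0=NH0 P1=NH0
Op 9: best P0=NH0 P1=NH0
Op 10: best P0=NH0 P1=NH1
Op 11: best P0=NH1 P1=NH1
Op 12: best P0=NH1 P1=NH1

Answer: P0:NH1 P1:NH1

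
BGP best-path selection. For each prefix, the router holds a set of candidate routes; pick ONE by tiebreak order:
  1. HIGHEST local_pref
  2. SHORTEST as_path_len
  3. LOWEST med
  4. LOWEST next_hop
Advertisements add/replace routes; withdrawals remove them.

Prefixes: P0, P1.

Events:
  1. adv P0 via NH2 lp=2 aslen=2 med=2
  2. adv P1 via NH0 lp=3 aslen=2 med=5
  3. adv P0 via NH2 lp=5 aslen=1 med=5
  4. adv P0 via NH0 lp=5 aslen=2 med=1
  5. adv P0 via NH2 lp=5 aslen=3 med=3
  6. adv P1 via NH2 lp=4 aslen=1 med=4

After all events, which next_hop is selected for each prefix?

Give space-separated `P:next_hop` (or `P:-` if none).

Answer: P0:NH0 P1:NH2

Derivation:
Op 1: best P0=NH2 P1=-
Op 2: best P0=NH2 P1=NH0
Op 3: best P0=NH2 P1=NH0
Op 4: best P0=NH2 P1=NH0
Op 5: best P0=NH0 P1=NH0
Op 6: best P0=NH0 P1=NH2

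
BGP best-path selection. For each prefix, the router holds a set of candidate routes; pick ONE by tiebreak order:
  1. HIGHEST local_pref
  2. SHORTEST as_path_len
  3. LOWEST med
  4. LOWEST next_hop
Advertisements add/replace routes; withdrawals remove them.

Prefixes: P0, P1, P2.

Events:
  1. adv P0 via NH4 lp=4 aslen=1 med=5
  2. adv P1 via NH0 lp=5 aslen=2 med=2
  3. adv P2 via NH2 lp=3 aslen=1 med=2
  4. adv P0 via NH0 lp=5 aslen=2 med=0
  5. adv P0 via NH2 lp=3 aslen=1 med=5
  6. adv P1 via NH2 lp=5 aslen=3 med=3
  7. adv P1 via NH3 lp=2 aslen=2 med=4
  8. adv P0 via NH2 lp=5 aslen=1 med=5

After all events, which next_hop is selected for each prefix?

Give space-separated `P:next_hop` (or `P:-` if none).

Op 1: best P0=NH4 P1=- P2=-
Op 2: best P0=NH4 P1=NH0 P2=-
Op 3: best P0=NH4 P1=NH0 P2=NH2
Op 4: best P0=NH0 P1=NH0 P2=NH2
Op 5: best P0=NH0 P1=NH0 P2=NH2
Op 6: best P0=NH0 P1=NH0 P2=NH2
Op 7: best P0=NH0 P1=NH0 P2=NH2
Op 8: best P0=NH2 P1=NH0 P2=NH2

Answer: P0:NH2 P1:NH0 P2:NH2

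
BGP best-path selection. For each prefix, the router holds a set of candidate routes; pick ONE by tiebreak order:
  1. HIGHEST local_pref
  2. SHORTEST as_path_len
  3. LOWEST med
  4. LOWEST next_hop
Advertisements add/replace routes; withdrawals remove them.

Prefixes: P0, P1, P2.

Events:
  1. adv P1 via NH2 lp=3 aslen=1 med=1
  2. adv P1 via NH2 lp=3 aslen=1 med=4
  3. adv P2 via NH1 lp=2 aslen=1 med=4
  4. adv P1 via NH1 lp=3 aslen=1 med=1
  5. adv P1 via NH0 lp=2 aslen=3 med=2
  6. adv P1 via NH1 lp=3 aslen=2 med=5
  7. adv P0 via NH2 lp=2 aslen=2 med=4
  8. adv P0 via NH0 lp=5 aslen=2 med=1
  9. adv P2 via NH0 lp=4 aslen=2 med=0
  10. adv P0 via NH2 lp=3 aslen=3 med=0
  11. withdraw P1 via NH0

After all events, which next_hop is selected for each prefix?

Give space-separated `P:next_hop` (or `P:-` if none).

Op 1: best P0=- P1=NH2 P2=-
Op 2: best P0=- P1=NH2 P2=-
Op 3: best P0=- P1=NH2 P2=NH1
Op 4: best P0=- P1=NH1 P2=NH1
Op 5: best P0=- P1=NH1 P2=NH1
Op 6: best P0=- P1=NH2 P2=NH1
Op 7: best P0=NH2 P1=NH2 P2=NH1
Op 8: best P0=NH0 P1=NH2 P2=NH1
Op 9: best P0=NH0 P1=NH2 P2=NH0
Op 10: best P0=NH0 P1=NH2 P2=NH0
Op 11: best P0=NH0 P1=NH2 P2=NH0

Answer: P0:NH0 P1:NH2 P2:NH0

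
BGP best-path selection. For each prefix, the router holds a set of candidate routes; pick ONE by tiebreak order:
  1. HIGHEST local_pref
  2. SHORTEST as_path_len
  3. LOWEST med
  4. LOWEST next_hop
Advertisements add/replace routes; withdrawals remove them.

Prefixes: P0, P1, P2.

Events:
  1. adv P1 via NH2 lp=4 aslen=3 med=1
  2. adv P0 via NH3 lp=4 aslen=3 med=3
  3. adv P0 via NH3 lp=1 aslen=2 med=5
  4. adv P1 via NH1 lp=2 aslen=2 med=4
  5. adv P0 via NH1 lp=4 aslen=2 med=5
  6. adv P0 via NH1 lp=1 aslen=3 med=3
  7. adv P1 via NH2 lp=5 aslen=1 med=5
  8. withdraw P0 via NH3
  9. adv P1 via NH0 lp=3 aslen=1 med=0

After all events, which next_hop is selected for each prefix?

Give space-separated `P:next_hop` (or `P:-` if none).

Answer: P0:NH1 P1:NH2 P2:-

Derivation:
Op 1: best P0=- P1=NH2 P2=-
Op 2: best P0=NH3 P1=NH2 P2=-
Op 3: best P0=NH3 P1=NH2 P2=-
Op 4: best P0=NH3 P1=NH2 P2=-
Op 5: best P0=NH1 P1=NH2 P2=-
Op 6: best P0=NH3 P1=NH2 P2=-
Op 7: best P0=NH3 P1=NH2 P2=-
Op 8: best P0=NH1 P1=NH2 P2=-
Op 9: best P0=NH1 P1=NH2 P2=-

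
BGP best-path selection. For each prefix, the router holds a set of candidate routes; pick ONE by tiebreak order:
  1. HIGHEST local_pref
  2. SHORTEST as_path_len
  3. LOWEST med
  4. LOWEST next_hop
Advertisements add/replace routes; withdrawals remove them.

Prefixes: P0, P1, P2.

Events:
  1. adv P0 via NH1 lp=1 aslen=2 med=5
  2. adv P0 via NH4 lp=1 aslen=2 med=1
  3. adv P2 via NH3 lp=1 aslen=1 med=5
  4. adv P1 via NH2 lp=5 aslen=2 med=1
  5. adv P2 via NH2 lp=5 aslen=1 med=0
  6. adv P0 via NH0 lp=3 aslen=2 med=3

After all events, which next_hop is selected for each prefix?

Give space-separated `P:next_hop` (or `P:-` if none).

Answer: P0:NH0 P1:NH2 P2:NH2

Derivation:
Op 1: best P0=NH1 P1=- P2=-
Op 2: best P0=NH4 P1=- P2=-
Op 3: best P0=NH4 P1=- P2=NH3
Op 4: best P0=NH4 P1=NH2 P2=NH3
Op 5: best P0=NH4 P1=NH2 P2=NH2
Op 6: best P0=NH0 P1=NH2 P2=NH2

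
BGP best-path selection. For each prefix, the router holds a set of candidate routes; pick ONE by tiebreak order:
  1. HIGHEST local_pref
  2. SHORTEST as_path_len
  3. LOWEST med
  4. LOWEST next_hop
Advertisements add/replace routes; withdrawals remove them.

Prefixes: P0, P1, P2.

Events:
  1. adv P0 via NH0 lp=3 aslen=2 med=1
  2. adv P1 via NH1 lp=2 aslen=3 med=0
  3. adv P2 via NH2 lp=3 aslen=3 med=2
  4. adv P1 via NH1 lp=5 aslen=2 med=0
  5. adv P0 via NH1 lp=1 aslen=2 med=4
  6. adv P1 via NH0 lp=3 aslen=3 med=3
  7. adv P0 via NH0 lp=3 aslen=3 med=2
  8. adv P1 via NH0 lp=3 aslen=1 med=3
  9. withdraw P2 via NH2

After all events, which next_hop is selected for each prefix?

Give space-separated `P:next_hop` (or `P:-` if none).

Answer: P0:NH0 P1:NH1 P2:-

Derivation:
Op 1: best P0=NH0 P1=- P2=-
Op 2: best P0=NH0 P1=NH1 P2=-
Op 3: best P0=NH0 P1=NH1 P2=NH2
Op 4: best P0=NH0 P1=NH1 P2=NH2
Op 5: best P0=NH0 P1=NH1 P2=NH2
Op 6: best P0=NH0 P1=NH1 P2=NH2
Op 7: best P0=NH0 P1=NH1 P2=NH2
Op 8: best P0=NH0 P1=NH1 P2=NH2
Op 9: best P0=NH0 P1=NH1 P2=-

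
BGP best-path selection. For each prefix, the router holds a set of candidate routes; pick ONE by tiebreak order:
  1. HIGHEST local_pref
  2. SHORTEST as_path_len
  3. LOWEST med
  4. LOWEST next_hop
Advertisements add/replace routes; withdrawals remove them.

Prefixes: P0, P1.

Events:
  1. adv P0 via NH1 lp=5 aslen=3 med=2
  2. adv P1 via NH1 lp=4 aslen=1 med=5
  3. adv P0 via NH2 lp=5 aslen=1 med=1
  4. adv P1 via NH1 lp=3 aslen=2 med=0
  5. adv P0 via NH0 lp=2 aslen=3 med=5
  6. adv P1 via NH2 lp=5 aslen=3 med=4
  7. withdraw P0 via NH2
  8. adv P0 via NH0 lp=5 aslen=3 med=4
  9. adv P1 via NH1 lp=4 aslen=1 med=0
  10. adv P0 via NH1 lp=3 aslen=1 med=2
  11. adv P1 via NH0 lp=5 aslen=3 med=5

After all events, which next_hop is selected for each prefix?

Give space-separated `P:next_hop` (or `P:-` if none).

Op 1: best P0=NH1 P1=-
Op 2: best P0=NH1 P1=NH1
Op 3: best P0=NH2 P1=NH1
Op 4: best P0=NH2 P1=NH1
Op 5: best P0=NH2 P1=NH1
Op 6: best P0=NH2 P1=NH2
Op 7: best P0=NH1 P1=NH2
Op 8: best P0=NH1 P1=NH2
Op 9: best P0=NH1 P1=NH2
Op 10: best P0=NH0 P1=NH2
Op 11: best P0=NH0 P1=NH2

Answer: P0:NH0 P1:NH2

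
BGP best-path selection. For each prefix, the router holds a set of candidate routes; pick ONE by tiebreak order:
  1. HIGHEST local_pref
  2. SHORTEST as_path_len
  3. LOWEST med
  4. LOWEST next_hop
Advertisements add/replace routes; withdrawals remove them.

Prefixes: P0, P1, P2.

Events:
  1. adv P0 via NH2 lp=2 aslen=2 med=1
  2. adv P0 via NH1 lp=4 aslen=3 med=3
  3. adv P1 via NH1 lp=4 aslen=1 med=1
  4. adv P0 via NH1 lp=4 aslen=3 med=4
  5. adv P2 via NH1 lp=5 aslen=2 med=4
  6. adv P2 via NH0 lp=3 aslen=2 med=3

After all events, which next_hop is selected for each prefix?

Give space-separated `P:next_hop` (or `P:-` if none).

Op 1: best P0=NH2 P1=- P2=-
Op 2: best P0=NH1 P1=- P2=-
Op 3: best P0=NH1 P1=NH1 P2=-
Op 4: best P0=NH1 P1=NH1 P2=-
Op 5: best P0=NH1 P1=NH1 P2=NH1
Op 6: best P0=NH1 P1=NH1 P2=NH1

Answer: P0:NH1 P1:NH1 P2:NH1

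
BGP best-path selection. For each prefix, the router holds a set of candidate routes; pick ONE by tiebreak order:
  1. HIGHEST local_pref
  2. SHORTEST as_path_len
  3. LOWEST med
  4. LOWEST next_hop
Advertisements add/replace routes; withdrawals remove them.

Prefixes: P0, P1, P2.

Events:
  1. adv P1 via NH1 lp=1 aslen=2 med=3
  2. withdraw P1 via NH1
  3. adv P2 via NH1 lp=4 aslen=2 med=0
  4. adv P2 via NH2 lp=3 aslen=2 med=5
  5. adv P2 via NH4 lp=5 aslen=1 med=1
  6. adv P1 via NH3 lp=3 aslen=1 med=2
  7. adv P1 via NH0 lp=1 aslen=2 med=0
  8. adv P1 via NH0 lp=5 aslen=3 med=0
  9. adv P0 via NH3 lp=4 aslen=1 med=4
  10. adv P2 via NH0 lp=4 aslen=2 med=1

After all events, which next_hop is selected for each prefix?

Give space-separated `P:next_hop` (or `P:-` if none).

Answer: P0:NH3 P1:NH0 P2:NH4

Derivation:
Op 1: best P0=- P1=NH1 P2=-
Op 2: best P0=- P1=- P2=-
Op 3: best P0=- P1=- P2=NH1
Op 4: best P0=- P1=- P2=NH1
Op 5: best P0=- P1=- P2=NH4
Op 6: best P0=- P1=NH3 P2=NH4
Op 7: best P0=- P1=NH3 P2=NH4
Op 8: best P0=- P1=NH0 P2=NH4
Op 9: best P0=NH3 P1=NH0 P2=NH4
Op 10: best P0=NH3 P1=NH0 P2=NH4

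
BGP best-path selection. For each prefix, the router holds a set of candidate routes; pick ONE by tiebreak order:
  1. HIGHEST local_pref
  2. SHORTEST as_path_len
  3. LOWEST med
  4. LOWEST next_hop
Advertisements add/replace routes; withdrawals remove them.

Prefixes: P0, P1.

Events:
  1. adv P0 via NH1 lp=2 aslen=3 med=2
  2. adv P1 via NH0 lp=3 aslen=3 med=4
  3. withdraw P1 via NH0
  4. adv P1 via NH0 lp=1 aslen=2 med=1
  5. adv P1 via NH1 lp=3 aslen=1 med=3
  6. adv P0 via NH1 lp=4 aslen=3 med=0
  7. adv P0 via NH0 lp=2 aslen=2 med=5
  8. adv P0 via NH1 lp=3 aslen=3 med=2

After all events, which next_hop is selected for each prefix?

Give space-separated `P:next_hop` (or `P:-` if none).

Op 1: best P0=NH1 P1=-
Op 2: best P0=NH1 P1=NH0
Op 3: best P0=NH1 P1=-
Op 4: best P0=NH1 P1=NH0
Op 5: best P0=NH1 P1=NH1
Op 6: best P0=NH1 P1=NH1
Op 7: best P0=NH1 P1=NH1
Op 8: best P0=NH1 P1=NH1

Answer: P0:NH1 P1:NH1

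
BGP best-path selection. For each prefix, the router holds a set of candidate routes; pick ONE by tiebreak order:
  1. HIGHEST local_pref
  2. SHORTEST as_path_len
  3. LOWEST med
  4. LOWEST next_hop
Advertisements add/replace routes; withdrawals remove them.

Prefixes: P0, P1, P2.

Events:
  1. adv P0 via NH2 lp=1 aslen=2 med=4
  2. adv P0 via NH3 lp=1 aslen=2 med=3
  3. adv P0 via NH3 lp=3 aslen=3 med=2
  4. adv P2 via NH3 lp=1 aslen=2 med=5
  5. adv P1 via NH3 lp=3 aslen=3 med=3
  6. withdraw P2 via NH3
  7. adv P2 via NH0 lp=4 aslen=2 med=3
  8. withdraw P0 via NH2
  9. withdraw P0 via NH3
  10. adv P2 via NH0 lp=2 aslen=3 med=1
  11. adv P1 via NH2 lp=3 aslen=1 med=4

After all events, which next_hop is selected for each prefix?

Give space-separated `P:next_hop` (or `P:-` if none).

Op 1: best P0=NH2 P1=- P2=-
Op 2: best P0=NH3 P1=- P2=-
Op 3: best P0=NH3 P1=- P2=-
Op 4: best P0=NH3 P1=- P2=NH3
Op 5: best P0=NH3 P1=NH3 P2=NH3
Op 6: best P0=NH3 P1=NH3 P2=-
Op 7: best P0=NH3 P1=NH3 P2=NH0
Op 8: best P0=NH3 P1=NH3 P2=NH0
Op 9: best P0=- P1=NH3 P2=NH0
Op 10: best P0=- P1=NH3 P2=NH0
Op 11: best P0=- P1=NH2 P2=NH0

Answer: P0:- P1:NH2 P2:NH0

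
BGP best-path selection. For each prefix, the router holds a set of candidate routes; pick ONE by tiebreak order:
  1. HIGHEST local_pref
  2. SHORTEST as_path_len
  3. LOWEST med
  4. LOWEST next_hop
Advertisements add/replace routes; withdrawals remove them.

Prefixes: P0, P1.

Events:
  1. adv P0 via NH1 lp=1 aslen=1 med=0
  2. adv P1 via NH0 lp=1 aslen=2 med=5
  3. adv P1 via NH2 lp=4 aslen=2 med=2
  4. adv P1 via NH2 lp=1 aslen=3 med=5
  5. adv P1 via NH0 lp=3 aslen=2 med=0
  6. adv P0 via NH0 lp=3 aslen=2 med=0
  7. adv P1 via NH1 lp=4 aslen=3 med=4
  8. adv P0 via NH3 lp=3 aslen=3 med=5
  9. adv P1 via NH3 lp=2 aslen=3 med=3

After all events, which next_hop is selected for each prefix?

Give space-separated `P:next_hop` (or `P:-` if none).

Op 1: best P0=NH1 P1=-
Op 2: best P0=NH1 P1=NH0
Op 3: best P0=NH1 P1=NH2
Op 4: best P0=NH1 P1=NH0
Op 5: best P0=NH1 P1=NH0
Op 6: best P0=NH0 P1=NH0
Op 7: best P0=NH0 P1=NH1
Op 8: best P0=NH0 P1=NH1
Op 9: best P0=NH0 P1=NH1

Answer: P0:NH0 P1:NH1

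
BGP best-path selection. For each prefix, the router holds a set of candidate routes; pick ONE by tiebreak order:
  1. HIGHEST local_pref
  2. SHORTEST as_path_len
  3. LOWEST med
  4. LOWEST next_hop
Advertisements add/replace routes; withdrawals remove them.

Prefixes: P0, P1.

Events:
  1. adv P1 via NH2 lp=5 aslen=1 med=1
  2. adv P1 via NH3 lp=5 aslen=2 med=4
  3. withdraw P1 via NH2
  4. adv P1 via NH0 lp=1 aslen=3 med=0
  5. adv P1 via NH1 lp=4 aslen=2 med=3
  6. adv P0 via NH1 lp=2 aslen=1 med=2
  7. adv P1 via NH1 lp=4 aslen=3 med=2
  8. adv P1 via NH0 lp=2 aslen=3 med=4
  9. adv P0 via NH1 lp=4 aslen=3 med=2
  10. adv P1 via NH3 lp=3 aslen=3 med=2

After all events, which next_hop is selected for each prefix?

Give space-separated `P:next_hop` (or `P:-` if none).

Answer: P0:NH1 P1:NH1

Derivation:
Op 1: best P0=- P1=NH2
Op 2: best P0=- P1=NH2
Op 3: best P0=- P1=NH3
Op 4: best P0=- P1=NH3
Op 5: best P0=- P1=NH3
Op 6: best P0=NH1 P1=NH3
Op 7: best P0=NH1 P1=NH3
Op 8: best P0=NH1 P1=NH3
Op 9: best P0=NH1 P1=NH3
Op 10: best P0=NH1 P1=NH1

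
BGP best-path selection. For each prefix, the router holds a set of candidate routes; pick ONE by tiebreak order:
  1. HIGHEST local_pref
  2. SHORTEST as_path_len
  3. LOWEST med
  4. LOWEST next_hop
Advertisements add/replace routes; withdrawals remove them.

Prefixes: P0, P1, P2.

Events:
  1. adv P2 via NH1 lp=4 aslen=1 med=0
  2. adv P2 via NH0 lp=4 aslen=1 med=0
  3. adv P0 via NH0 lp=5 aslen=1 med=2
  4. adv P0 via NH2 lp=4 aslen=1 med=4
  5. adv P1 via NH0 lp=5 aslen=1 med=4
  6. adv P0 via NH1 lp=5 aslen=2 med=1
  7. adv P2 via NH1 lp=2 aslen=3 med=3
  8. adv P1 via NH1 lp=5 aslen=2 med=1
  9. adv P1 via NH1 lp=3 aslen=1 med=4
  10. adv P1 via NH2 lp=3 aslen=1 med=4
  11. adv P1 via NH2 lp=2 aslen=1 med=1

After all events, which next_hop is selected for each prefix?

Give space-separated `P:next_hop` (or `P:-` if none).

Op 1: best P0=- P1=- P2=NH1
Op 2: best P0=- P1=- P2=NH0
Op 3: best P0=NH0 P1=- P2=NH0
Op 4: best P0=NH0 P1=- P2=NH0
Op 5: best P0=NH0 P1=NH0 P2=NH0
Op 6: best P0=NH0 P1=NH0 P2=NH0
Op 7: best P0=NH0 P1=NH0 P2=NH0
Op 8: best P0=NH0 P1=NH0 P2=NH0
Op 9: best P0=NH0 P1=NH0 P2=NH0
Op 10: best P0=NH0 P1=NH0 P2=NH0
Op 11: best P0=NH0 P1=NH0 P2=NH0

Answer: P0:NH0 P1:NH0 P2:NH0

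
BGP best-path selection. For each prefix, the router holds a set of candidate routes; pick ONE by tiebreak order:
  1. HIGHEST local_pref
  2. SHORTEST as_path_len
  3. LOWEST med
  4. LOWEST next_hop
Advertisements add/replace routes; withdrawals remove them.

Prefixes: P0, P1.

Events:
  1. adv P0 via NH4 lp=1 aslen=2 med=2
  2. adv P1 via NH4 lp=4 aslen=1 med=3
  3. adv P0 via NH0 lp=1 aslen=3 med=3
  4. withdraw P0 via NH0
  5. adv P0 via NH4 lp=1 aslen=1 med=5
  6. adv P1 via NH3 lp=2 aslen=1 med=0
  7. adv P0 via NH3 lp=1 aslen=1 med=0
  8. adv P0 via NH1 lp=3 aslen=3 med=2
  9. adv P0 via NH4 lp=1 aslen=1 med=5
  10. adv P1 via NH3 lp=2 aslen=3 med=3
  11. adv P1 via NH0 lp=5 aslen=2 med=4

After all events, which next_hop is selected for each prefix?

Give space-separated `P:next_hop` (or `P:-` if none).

Answer: P0:NH1 P1:NH0

Derivation:
Op 1: best P0=NH4 P1=-
Op 2: best P0=NH4 P1=NH4
Op 3: best P0=NH4 P1=NH4
Op 4: best P0=NH4 P1=NH4
Op 5: best P0=NH4 P1=NH4
Op 6: best P0=NH4 P1=NH4
Op 7: best P0=NH3 P1=NH4
Op 8: best P0=NH1 P1=NH4
Op 9: best P0=NH1 P1=NH4
Op 10: best P0=NH1 P1=NH4
Op 11: best P0=NH1 P1=NH0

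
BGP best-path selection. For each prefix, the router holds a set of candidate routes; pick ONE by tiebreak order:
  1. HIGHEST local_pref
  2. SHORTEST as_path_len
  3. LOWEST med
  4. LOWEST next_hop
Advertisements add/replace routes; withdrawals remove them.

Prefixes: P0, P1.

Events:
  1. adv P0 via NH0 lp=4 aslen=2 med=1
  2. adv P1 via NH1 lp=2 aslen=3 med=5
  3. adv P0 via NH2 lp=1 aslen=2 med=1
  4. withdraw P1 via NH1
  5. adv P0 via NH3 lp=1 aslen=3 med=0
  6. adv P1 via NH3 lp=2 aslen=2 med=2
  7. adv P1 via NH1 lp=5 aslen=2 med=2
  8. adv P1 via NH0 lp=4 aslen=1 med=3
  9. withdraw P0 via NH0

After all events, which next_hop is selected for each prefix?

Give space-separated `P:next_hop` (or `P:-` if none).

Answer: P0:NH2 P1:NH1

Derivation:
Op 1: best P0=NH0 P1=-
Op 2: best P0=NH0 P1=NH1
Op 3: best P0=NH0 P1=NH1
Op 4: best P0=NH0 P1=-
Op 5: best P0=NH0 P1=-
Op 6: best P0=NH0 P1=NH3
Op 7: best P0=NH0 P1=NH1
Op 8: best P0=NH0 P1=NH1
Op 9: best P0=NH2 P1=NH1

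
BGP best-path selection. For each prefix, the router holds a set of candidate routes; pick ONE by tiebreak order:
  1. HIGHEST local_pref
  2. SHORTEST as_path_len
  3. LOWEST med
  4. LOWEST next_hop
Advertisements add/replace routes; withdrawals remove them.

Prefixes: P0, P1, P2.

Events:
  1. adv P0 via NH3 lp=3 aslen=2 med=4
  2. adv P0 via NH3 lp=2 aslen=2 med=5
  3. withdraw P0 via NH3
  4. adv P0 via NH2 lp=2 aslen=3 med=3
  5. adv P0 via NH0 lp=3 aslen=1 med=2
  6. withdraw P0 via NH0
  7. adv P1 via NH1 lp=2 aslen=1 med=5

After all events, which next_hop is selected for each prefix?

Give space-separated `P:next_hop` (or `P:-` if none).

Op 1: best P0=NH3 P1=- P2=-
Op 2: best P0=NH3 P1=- P2=-
Op 3: best P0=- P1=- P2=-
Op 4: best P0=NH2 P1=- P2=-
Op 5: best P0=NH0 P1=- P2=-
Op 6: best P0=NH2 P1=- P2=-
Op 7: best P0=NH2 P1=NH1 P2=-

Answer: P0:NH2 P1:NH1 P2:-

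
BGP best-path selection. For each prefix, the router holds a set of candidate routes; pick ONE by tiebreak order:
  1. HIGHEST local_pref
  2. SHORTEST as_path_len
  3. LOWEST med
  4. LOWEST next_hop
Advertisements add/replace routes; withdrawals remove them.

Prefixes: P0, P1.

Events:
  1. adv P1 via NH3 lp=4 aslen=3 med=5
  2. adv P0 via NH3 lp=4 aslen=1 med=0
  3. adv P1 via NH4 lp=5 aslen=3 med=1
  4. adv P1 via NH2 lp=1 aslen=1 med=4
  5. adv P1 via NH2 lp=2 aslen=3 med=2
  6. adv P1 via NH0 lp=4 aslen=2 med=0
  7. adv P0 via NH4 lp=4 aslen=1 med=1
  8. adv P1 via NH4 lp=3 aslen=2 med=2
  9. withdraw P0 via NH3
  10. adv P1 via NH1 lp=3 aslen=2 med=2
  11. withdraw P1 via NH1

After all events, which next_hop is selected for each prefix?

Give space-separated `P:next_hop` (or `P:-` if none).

Answer: P0:NH4 P1:NH0

Derivation:
Op 1: best P0=- P1=NH3
Op 2: best P0=NH3 P1=NH3
Op 3: best P0=NH3 P1=NH4
Op 4: best P0=NH3 P1=NH4
Op 5: best P0=NH3 P1=NH4
Op 6: best P0=NH3 P1=NH4
Op 7: best P0=NH3 P1=NH4
Op 8: best P0=NH3 P1=NH0
Op 9: best P0=NH4 P1=NH0
Op 10: best P0=NH4 P1=NH0
Op 11: best P0=NH4 P1=NH0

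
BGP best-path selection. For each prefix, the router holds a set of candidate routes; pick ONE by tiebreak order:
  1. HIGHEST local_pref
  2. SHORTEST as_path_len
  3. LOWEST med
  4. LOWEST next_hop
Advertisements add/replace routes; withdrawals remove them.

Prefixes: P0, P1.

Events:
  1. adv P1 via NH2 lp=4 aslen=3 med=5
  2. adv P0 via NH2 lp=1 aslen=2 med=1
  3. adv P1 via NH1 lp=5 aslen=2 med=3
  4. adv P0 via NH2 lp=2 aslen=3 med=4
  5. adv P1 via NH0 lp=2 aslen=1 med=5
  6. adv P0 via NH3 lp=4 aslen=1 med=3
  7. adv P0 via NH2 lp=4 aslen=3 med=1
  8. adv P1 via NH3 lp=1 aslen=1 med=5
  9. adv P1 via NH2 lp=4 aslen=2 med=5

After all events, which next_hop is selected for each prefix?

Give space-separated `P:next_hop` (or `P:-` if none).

Op 1: best P0=- P1=NH2
Op 2: best P0=NH2 P1=NH2
Op 3: best P0=NH2 P1=NH1
Op 4: best P0=NH2 P1=NH1
Op 5: best P0=NH2 P1=NH1
Op 6: best P0=NH3 P1=NH1
Op 7: best P0=NH3 P1=NH1
Op 8: best P0=NH3 P1=NH1
Op 9: best P0=NH3 P1=NH1

Answer: P0:NH3 P1:NH1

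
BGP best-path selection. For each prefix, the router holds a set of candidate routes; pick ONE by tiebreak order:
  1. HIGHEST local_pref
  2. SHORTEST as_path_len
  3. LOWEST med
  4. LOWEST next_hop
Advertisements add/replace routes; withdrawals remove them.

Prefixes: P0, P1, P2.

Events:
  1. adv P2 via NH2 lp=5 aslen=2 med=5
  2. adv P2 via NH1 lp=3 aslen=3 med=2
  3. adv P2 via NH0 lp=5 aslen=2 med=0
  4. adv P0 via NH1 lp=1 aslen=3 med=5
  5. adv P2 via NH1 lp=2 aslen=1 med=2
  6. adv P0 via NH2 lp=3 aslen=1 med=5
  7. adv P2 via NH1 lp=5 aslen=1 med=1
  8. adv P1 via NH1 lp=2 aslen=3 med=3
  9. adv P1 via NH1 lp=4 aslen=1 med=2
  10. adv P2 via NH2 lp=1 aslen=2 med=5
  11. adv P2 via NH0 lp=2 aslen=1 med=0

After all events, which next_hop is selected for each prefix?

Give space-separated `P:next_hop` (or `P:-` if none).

Op 1: best P0=- P1=- P2=NH2
Op 2: best P0=- P1=- P2=NH2
Op 3: best P0=- P1=- P2=NH0
Op 4: best P0=NH1 P1=- P2=NH0
Op 5: best P0=NH1 P1=- P2=NH0
Op 6: best P0=NH2 P1=- P2=NH0
Op 7: best P0=NH2 P1=- P2=NH1
Op 8: best P0=NH2 P1=NH1 P2=NH1
Op 9: best P0=NH2 P1=NH1 P2=NH1
Op 10: best P0=NH2 P1=NH1 P2=NH1
Op 11: best P0=NH2 P1=NH1 P2=NH1

Answer: P0:NH2 P1:NH1 P2:NH1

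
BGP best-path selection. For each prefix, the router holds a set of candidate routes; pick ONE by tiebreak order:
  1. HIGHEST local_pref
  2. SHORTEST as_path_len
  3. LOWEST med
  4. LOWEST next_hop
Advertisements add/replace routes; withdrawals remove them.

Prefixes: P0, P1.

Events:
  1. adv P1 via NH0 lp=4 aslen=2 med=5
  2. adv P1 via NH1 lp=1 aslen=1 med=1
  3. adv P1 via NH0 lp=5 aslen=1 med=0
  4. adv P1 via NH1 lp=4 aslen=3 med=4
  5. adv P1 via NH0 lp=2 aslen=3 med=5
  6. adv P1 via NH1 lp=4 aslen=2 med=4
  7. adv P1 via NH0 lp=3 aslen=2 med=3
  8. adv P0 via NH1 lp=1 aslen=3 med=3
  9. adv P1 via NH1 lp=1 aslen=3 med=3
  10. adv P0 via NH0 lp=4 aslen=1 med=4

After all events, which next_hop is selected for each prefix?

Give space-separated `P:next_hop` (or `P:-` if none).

Op 1: best P0=- P1=NH0
Op 2: best P0=- P1=NH0
Op 3: best P0=- P1=NH0
Op 4: best P0=- P1=NH0
Op 5: best P0=- P1=NH1
Op 6: best P0=- P1=NH1
Op 7: best P0=- P1=NH1
Op 8: best P0=NH1 P1=NH1
Op 9: best P0=NH1 P1=NH0
Op 10: best P0=NH0 P1=NH0

Answer: P0:NH0 P1:NH0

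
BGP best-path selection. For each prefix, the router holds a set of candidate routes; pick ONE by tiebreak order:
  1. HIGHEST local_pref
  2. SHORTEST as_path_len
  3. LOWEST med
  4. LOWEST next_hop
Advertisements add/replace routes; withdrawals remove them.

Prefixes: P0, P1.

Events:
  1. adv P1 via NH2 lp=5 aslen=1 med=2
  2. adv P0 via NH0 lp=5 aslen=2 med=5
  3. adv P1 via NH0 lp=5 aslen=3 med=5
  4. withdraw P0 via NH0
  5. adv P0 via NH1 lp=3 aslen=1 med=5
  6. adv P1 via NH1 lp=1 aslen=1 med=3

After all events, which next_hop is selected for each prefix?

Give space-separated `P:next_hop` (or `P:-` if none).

Answer: P0:NH1 P1:NH2

Derivation:
Op 1: best P0=- P1=NH2
Op 2: best P0=NH0 P1=NH2
Op 3: best P0=NH0 P1=NH2
Op 4: best P0=- P1=NH2
Op 5: best P0=NH1 P1=NH2
Op 6: best P0=NH1 P1=NH2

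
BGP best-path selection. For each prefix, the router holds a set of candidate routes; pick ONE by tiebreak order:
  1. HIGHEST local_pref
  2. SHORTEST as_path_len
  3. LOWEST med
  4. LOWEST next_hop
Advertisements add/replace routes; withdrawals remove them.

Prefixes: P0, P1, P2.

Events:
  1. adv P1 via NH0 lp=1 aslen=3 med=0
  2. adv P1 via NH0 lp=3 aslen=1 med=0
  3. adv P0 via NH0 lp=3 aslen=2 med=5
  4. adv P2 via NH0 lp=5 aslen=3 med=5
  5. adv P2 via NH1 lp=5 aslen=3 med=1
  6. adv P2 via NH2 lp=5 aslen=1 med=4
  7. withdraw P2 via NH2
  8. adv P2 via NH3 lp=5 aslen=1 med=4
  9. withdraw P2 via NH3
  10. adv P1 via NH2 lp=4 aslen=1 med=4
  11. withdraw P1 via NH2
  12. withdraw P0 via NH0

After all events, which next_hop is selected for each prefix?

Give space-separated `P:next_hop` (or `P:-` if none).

Answer: P0:- P1:NH0 P2:NH1

Derivation:
Op 1: best P0=- P1=NH0 P2=-
Op 2: best P0=- P1=NH0 P2=-
Op 3: best P0=NH0 P1=NH0 P2=-
Op 4: best P0=NH0 P1=NH0 P2=NH0
Op 5: best P0=NH0 P1=NH0 P2=NH1
Op 6: best P0=NH0 P1=NH0 P2=NH2
Op 7: best P0=NH0 P1=NH0 P2=NH1
Op 8: best P0=NH0 P1=NH0 P2=NH3
Op 9: best P0=NH0 P1=NH0 P2=NH1
Op 10: best P0=NH0 P1=NH2 P2=NH1
Op 11: best P0=NH0 P1=NH0 P2=NH1
Op 12: best P0=- P1=NH0 P2=NH1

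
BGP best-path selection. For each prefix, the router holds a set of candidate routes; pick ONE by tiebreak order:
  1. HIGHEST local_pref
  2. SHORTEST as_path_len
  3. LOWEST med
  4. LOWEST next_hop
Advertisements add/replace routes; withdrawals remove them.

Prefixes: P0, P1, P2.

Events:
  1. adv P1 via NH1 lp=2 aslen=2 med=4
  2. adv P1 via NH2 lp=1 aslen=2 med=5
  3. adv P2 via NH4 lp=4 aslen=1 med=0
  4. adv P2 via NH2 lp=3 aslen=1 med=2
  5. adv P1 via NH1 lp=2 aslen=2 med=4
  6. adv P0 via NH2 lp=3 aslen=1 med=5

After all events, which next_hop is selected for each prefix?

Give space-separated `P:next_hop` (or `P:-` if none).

Op 1: best P0=- P1=NH1 P2=-
Op 2: best P0=- P1=NH1 P2=-
Op 3: best P0=- P1=NH1 P2=NH4
Op 4: best P0=- P1=NH1 P2=NH4
Op 5: best P0=- P1=NH1 P2=NH4
Op 6: best P0=NH2 P1=NH1 P2=NH4

Answer: P0:NH2 P1:NH1 P2:NH4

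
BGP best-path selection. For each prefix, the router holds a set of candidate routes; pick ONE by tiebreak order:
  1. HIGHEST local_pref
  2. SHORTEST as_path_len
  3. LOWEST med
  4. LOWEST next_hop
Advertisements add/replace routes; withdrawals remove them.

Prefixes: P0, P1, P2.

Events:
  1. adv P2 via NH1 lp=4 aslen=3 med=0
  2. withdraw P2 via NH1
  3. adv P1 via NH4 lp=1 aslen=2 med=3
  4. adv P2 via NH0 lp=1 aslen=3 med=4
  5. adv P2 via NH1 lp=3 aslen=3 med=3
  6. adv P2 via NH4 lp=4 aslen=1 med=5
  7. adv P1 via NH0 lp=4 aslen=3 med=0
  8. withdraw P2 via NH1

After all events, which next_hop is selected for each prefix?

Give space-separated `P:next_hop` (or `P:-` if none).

Answer: P0:- P1:NH0 P2:NH4

Derivation:
Op 1: best P0=- P1=- P2=NH1
Op 2: best P0=- P1=- P2=-
Op 3: best P0=- P1=NH4 P2=-
Op 4: best P0=- P1=NH4 P2=NH0
Op 5: best P0=- P1=NH4 P2=NH1
Op 6: best P0=- P1=NH4 P2=NH4
Op 7: best P0=- P1=NH0 P2=NH4
Op 8: best P0=- P1=NH0 P2=NH4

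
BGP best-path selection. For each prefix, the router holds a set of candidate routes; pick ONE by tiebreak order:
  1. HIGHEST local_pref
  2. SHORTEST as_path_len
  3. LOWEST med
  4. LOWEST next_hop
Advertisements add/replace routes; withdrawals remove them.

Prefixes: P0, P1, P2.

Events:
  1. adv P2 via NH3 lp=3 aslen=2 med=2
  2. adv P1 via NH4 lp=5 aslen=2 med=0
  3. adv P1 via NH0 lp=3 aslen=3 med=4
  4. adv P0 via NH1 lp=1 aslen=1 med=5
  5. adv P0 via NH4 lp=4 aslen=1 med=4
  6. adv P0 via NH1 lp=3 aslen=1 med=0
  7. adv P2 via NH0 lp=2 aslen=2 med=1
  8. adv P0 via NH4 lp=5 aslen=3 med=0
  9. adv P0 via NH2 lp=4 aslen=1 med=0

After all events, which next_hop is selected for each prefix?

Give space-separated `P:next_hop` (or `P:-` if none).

Op 1: best P0=- P1=- P2=NH3
Op 2: best P0=- P1=NH4 P2=NH3
Op 3: best P0=- P1=NH4 P2=NH3
Op 4: best P0=NH1 P1=NH4 P2=NH3
Op 5: best P0=NH4 P1=NH4 P2=NH3
Op 6: best P0=NH4 P1=NH4 P2=NH3
Op 7: best P0=NH4 P1=NH4 P2=NH3
Op 8: best P0=NH4 P1=NH4 P2=NH3
Op 9: best P0=NH4 P1=NH4 P2=NH3

Answer: P0:NH4 P1:NH4 P2:NH3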